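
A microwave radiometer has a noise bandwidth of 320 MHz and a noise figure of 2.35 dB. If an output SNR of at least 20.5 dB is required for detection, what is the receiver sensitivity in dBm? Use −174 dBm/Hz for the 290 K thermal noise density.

Sensitivity = −174 + 10 log₁₀(B) + NF + SNR_min
= −174 + 85.05 + 2.35 + 20.5
= −66.10 dBm → −66.1 dBm

−66.1 dBm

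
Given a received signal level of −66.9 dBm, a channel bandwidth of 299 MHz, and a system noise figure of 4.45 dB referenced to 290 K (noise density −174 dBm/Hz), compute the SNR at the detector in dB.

17.9 dB

Noise floor: N = −174 + 10 log₁₀(B) + NF
10 log₁₀(2.99×10⁸) = 84.76 dB
N = −174 + 84.76 + 4.45 = −84.79 dBm
SNR = P_sig − N = −66.9 − (−84.79) = 17.89 dB → 17.9 dB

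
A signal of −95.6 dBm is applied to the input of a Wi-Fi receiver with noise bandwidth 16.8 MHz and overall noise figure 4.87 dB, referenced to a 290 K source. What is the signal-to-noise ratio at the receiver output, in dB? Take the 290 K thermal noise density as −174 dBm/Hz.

Noise floor: N = −174 + 10 log₁₀(B) + NF
10 log₁₀(1.68×10⁷) = 72.25 dB
N = −174 + 72.25 + 4.87 = −96.88 dBm
SNR = P_sig − N = −95.6 − (−96.88) = 1.28 dB → 1.3 dB

1.3 dB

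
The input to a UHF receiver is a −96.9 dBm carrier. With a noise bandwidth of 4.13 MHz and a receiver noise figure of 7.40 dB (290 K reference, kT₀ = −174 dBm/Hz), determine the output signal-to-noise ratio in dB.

3.5 dB

Noise floor: N = −174 + 10 log₁₀(B) + NF
10 log₁₀(4.13×10⁶) = 66.16 dB
N = −174 + 66.16 + 7.40 = −100.44 dBm
SNR = P_sig − N = −96.9 − (−100.44) = 3.54 dB → 3.5 dB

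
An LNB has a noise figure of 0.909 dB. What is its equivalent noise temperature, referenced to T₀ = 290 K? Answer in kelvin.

F = 10^(0.909/10) = 1.23282
T_e = (F − 1)·T₀ = (1.23282 − 1) × 290 = 67.5 K

67.5 K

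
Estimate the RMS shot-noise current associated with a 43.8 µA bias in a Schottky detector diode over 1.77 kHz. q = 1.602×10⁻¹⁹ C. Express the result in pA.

I_n = √(2qI·B)
2qI·B = 2 × 1.602×10⁻¹⁹ × 4.38×10⁻⁵ × 1.77×10³ = 2.48×10⁻²⁰ A²
I_n = √(2.48×10⁻²⁰) = 1.58×10⁻¹⁰ A = 158 pA

158 pA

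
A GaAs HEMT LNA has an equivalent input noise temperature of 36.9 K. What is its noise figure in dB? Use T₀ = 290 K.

F = 1 + T_e/T₀ = 1 + 36.9/290 = 1.12724
NF = 10 log₁₀(1.12724) = 0.520 dB

0.520 dB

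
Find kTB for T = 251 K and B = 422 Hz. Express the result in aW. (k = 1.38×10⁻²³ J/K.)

P_n = kTB = 1.38×10⁻²³ × 251 × 4.22×10² = 1.46×10⁻¹⁸ W = 1.46 aW

1.46 aW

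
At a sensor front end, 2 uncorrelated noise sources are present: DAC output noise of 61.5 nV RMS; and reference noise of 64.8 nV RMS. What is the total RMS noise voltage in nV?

89.3 nV

Uncorrelated sources add in power (mean-square): V_tot = √(ΣV_i²)
V_tot = √[(6.15×10⁻⁸)² + (6.48×10⁻⁸)²] = 8.93×10⁻⁸ V = 89.3 nV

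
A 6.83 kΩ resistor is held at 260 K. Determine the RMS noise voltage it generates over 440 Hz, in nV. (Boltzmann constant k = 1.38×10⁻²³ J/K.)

208 nV

V_n = √(4kTRB)
4kTRB = 4 × 1.38×10⁻²³ × 260 × 6.83×10³ × 4.40×10² = 4.31×10⁻¹⁴ V²
V_n = √(4.31×10⁻¹⁴) = 2.08×10⁻⁷ V = 208 nV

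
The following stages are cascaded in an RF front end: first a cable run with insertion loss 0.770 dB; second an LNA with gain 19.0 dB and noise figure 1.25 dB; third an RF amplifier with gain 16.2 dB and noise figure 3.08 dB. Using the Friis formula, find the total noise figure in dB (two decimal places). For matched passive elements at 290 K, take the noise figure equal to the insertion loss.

2.06 dB

Convert to linear (a loss of L dB is a gain of −L dB): F_i = 10^(NF_i/10), G_i = 10^(G_i,dB/10)
  Stage 1: F_1 = 10^(0.770/10) = 1.194, G_1 = 10^(−0.770/10) = 0.8375
  Stage 2: F_2 = 10^(1.25/10) = 1.334, G_2 = 10^(19.0/10) = 79.43
  Stage 3: F_3 = 10^(3.08/10) = 2.032, G_3 = 10^(16.2/10) = 41.69
Friis cascade:
  F = 1.194 + (1.334 − 1)/0.8375 + (2.032 − 1)/66.53 = 1.608
NF = 10 log₁₀(1.608) = 2.06 dB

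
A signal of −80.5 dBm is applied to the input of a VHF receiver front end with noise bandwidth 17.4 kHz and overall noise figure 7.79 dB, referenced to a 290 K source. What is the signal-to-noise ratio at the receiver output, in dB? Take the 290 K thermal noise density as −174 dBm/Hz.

43.3 dB

Noise floor: N = −174 + 10 log₁₀(B) + NF
10 log₁₀(1.74×10⁴) = 42.41 dB
N = −174 + 42.41 + 7.79 = −123.80 dBm
SNR = P_sig − N = −80.5 − (−123.80) = 43.30 dB → 43.3 dB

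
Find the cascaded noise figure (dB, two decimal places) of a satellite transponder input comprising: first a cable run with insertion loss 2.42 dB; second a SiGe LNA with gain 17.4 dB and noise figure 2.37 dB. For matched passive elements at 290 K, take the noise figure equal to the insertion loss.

Convert to linear (a loss of L dB is a gain of −L dB): F_i = 10^(NF_i/10), G_i = 10^(G_i,dB/10)
  Stage 1: F_1 = 10^(2.42/10) = 1.746, G_1 = 10^(−2.42/10) = 0.5728
  Stage 2: F_2 = 10^(2.37/10) = 1.726, G_2 = 10^(17.4/10) = 54.95
Friis cascade:
  F = 1.746 + (1.726 − 1)/0.5728 = 3.013
NF = 10 log₁₀(3.013) = 4.79 dB

4.79 dB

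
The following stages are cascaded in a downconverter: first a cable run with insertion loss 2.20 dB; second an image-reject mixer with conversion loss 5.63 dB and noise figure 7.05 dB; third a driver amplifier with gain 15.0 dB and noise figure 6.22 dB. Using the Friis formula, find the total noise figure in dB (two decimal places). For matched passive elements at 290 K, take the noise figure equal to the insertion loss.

14.43 dB

Convert to linear (a loss of L dB is a gain of −L dB): F_i = 10^(NF_i/10), G_i = 10^(G_i,dB/10)
  Stage 1: F_1 = 10^(2.20/10) = 1.660, G_1 = 10^(−2.20/10) = 0.6026
  Stage 2: F_2 = 10^(7.05/10) = 5.070, G_2 = 10^(−5.63/10) = 0.2735
  Stage 3: F_3 = 10^(6.22/10) = 4.188, G_3 = 10^(15.0/10) = 31.62
Friis cascade:
  F = 1.660 + (5.070 − 1)/0.6026 + (4.188 − 1)/0.1648 = 27.76
NF = 10 log₁₀(27.76) = 14.43 dB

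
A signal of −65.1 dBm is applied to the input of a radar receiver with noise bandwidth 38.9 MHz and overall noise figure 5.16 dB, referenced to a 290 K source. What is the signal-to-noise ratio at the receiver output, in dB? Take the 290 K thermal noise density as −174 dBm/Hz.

27.8 dB

Noise floor: N = −174 + 10 log₁₀(B) + NF
10 log₁₀(3.89×10⁷) = 75.9 dB
N = −174 + 75.9 + 5.16 = −92.94 dBm
SNR = P_sig − N = −65.1 − (−92.94) = 27.84 dB → 27.8 dB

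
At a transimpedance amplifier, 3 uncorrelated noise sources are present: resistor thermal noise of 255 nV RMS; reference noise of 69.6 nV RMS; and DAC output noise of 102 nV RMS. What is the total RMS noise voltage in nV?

283 nV

Uncorrelated sources add in power (mean-square): V_tot = √(ΣV_i²)
V_tot = √[(2.55×10⁻⁷)² + (6.96×10⁻⁸)² + (1.02×10⁻⁷)²] = 2.83×10⁻⁷ V = 283 nV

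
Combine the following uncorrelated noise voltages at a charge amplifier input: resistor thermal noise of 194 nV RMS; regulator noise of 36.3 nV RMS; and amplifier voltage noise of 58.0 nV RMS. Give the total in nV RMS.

Uncorrelated sources add in power (mean-square): V_tot = √(ΣV_i²)
V_tot = √[(1.94×10⁻⁷)² + (3.63×10⁻⁸)² + (5.80×10⁻⁸)²] = 2.06×10⁻⁷ V = 206 nV

206 nV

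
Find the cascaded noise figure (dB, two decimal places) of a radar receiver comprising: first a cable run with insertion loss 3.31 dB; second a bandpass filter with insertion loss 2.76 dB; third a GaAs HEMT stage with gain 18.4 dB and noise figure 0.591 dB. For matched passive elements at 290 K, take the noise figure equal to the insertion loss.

Convert to linear (a loss of L dB is a gain of −L dB): F_i = 10^(NF_i/10), G_i = 10^(G_i,dB/10)
  Stage 1: F_1 = 10^(3.31/10) = 2.143, G_1 = 10^(−3.31/10) = 0.4667
  Stage 2: F_2 = 10^(2.76/10) = 1.888, G_2 = 10^(−2.76/10) = 0.5297
  Stage 3: F_3 = 10^(0.591/10) = 1.146, G_3 = 10^(18.4/10) = 69.18
Friis cascade:
  F = 2.143 + (1.888 − 1)/0.4667 + (1.146 − 1)/0.2472 = 4.636
NF = 10 log₁₀(4.636) = 6.66 dB

6.66 dB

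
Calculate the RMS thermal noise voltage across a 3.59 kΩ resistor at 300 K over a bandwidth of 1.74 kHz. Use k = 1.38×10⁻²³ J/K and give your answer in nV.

V_n = √(4kTRB)
4kTRB = 4 × 1.38×10⁻²³ × 300 × 3.59×10³ × 1.74×10³ = 1.03×10⁻¹³ V²
V_n = √(1.03×10⁻¹³) = 3.22×10⁻⁷ V = 322 nV

322 nV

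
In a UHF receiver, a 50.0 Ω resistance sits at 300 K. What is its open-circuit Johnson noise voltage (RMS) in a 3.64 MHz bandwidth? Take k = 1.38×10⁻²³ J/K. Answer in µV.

1.74 µV

V_n = √(4kTRB)
4kTRB = 4 × 1.38×10⁻²³ × 300 × 5.00×10¹ × 3.64×10⁶ = 3.01×10⁻¹² V²
V_n = √(3.01×10⁻¹²) = 1.74×10⁻⁶ V = 1.74 µV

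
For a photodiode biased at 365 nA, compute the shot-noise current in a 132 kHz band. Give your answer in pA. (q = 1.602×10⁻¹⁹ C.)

124 pA

I_n = √(2qI·B)
2qI·B = 2 × 1.602×10⁻¹⁹ × 3.65×10⁻⁷ × 1.32×10⁵ = 1.54×10⁻²⁰ A²
I_n = √(1.54×10⁻²⁰) = 1.24×10⁻¹⁰ A = 124 pA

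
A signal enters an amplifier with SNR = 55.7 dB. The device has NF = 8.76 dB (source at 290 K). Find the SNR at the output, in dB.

46.94 dB

By definition F = SNR_in/SNR_out, so in dB: SNR_out = SNR_in − NF
SNR_out = 55.7 − 8.76 = 46.94 dB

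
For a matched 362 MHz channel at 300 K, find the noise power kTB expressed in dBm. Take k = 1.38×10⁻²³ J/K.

−88.2 dBm

P_n = kTB = 1.38×10⁻²³ × 300 × 3.62×10⁸ = 1.50×10⁻¹² W
In dBm: 10 log₁₀(1.50×10⁻¹² / 10⁻³) = −88.2 dBm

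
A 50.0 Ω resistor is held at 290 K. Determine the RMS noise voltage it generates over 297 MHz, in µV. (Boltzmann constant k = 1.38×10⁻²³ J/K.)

15.4 µV

V_n = √(4kTRB)
4kTRB = 4 × 1.38×10⁻²³ × 290 × 5.00×10¹ × 2.97×10⁸ = 2.38×10⁻¹⁰ V²
V_n = √(2.38×10⁻¹⁰) = 1.54×10⁻⁵ V = 15.4 µV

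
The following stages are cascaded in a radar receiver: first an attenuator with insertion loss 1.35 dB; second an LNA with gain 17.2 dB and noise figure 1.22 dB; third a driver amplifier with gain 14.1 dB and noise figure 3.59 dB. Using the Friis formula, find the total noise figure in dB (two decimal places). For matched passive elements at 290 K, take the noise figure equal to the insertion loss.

Convert to linear (a loss of L dB is a gain of −L dB): F_i = 10^(NF_i/10), G_i = 10^(G_i,dB/10)
  Stage 1: F_1 = 10^(1.35/10) = 1.365, G_1 = 10^(−1.35/10) = 0.7328
  Stage 2: F_2 = 10^(1.22/10) = 1.324, G_2 = 10^(17.2/10) = 52.48
  Stage 3: F_3 = 10^(3.59/10) = 2.286, G_3 = 10^(14.1/10) = 25.70
Friis cascade:
  F = 1.365 + (1.324 − 1)/0.7328 + (2.286 − 1)/38.46 = 1.841
NF = 10 log₁₀(1.841) = 2.65 dB

2.65 dB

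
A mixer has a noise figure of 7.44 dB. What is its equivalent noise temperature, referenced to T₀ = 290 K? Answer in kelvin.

1318 K

F = 10^(7.44/10) = 5.54626
T_e = (F − 1)·T₀ = (5.54626 − 1) × 290 = 1318 K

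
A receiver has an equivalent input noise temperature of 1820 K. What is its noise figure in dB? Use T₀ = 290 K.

F = 1 + T_e/T₀ = 1 + 1820/290 = 7.27586
NF = 10 log₁₀(7.27586) = 8.62 dB

8.62 dB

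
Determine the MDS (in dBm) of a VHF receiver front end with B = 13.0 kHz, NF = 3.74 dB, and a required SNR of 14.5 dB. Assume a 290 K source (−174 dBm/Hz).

Sensitivity = −174 + 10 log₁₀(B) + NF + SNR_min
= −174 + 41.14 + 3.74 + 14.5
= −114.62 dBm → −114.6 dBm

−114.6 dBm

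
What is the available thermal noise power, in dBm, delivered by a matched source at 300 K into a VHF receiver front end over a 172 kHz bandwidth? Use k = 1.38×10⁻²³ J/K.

−121.5 dBm

P_n = kTB = 1.38×10⁻²³ × 300 × 1.72×10⁵ = 7.12×10⁻¹⁶ W
In dBm: 10 log₁₀(7.12×10⁻¹⁶ / 10⁻³) = −121.5 dBm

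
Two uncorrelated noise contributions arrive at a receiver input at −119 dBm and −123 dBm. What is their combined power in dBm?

Convert to linear, add, convert back:
P₁ = 1.26×10⁻¹⁵ W, P₂ = 5.01×10⁻¹⁶ W
P_tot = 1.76×10⁻¹⁵ W → 10 log₁₀(P_tot / 10⁻³) = −117.5 dBm

−117.5 dBm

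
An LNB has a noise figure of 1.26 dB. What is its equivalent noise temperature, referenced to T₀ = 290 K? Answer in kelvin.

F = 10^(1.26/10) = 1.3366
T_e = (F − 1)·T₀ = (1.3366 − 1) × 290 = 97.6 K

97.6 K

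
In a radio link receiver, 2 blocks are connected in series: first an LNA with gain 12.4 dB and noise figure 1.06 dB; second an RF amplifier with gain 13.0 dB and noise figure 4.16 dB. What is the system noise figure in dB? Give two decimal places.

1.36 dB

Convert to linear (a loss of L dB is a gain of −L dB): F_i = 10^(NF_i/10), G_i = 10^(G_i,dB/10)
  Stage 1: F_1 = 10^(1.06/10) = 1.276, G_1 = 10^(12.4/10) = 17.38
  Stage 2: F_2 = 10^(4.16/10) = 2.606, G_2 = 10^(13.0/10) = 19.95
Friis cascade:
  F = 1.276 + (2.606 − 1)/17.38 = 1.369
NF = 10 log₁₀(1.369) = 1.36 dB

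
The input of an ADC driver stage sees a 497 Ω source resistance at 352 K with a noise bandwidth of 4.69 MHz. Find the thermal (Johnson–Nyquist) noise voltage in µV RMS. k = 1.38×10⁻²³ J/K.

6.73 µV

V_n = √(4kTRB)
4kTRB = 4 × 1.38×10⁻²³ × 352 × 4.97×10² × 4.69×10⁶ = 4.53×10⁻¹¹ V²
V_n = √(4.53×10⁻¹¹) = 6.73×10⁻⁶ V = 6.73 µV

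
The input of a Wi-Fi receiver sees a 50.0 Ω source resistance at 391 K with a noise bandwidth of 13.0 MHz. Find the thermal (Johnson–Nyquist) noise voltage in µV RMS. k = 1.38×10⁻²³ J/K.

V_n = √(4kTRB)
4kTRB = 4 × 1.38×10⁻²³ × 391 × 5.00×10¹ × 1.30×10⁷ = 1.40×10⁻¹¹ V²
V_n = √(1.40×10⁻¹¹) = 3.75×10⁻⁶ V = 3.75 µV

3.75 µV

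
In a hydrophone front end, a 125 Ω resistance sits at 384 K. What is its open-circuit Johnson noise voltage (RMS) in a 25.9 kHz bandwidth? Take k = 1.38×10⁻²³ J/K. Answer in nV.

V_n = √(4kTRB)
4kTRB = 4 × 1.38×10⁻²³ × 384 × 1.25×10² × 2.59×10⁴ = 6.86×10⁻¹⁴ V²
V_n = √(6.86×10⁻¹⁴) = 2.62×10⁻⁷ V = 262 nV

262 nV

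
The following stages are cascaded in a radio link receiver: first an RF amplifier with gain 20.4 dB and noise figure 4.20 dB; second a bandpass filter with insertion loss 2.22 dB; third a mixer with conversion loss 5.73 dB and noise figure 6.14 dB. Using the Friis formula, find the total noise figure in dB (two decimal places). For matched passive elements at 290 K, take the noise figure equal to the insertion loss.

Convert to linear (a loss of L dB is a gain of −L dB): F_i = 10^(NF_i/10), G_i = 10^(G_i,dB/10)
  Stage 1: F_1 = 10^(4.20/10) = 2.630, G_1 = 10^(20.4/10) = 109.6
  Stage 2: F_2 = 10^(2.22/10) = 1.667, G_2 = 10^(−2.22/10) = 0.5998
  Stage 3: F_3 = 10^(6.14/10) = 4.111, G_3 = 10^(−5.73/10) = 0.2673
Friis cascade:
  F = 2.630 + (1.667 − 1)/109.6 + (4.111 − 1)/65.77 = 2.684
NF = 10 log₁₀(2.684) = 4.29 dB

4.29 dB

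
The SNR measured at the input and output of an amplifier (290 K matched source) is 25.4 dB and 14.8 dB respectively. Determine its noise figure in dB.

NF (dB) = SNR_in(dB) − SNR_out(dB) when the source is at T₀
NF = 25.4 − 14.8 = 10.6 dB

10.6 dB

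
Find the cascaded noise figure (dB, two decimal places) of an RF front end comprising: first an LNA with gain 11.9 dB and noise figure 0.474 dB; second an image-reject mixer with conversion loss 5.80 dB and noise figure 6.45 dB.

Convert to linear (a loss of L dB is a gain of −L dB): F_i = 10^(NF_i/10), G_i = 10^(G_i,dB/10)
  Stage 1: F_1 = 10^(0.474/10) = 1.115, G_1 = 10^(11.9/10) = 15.49
  Stage 2: F_2 = 10^(6.45/10) = 4.416, G_2 = 10^(−5.80/10) = 0.2630
Friis cascade:
  F = 1.115 + (4.416 − 1)/15.49 = 1.336
NF = 10 log₁₀(1.336) = 1.26 dB

1.26 dB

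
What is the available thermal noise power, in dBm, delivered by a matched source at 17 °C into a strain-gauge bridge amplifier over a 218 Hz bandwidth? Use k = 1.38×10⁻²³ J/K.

−150.6 dBm

T = 17 °C + 273.15 = 290.15 K
P_n = kTB = 1.38×10⁻²³ × 290.15 × 2.18×10² = 8.73×10⁻¹⁹ W
In dBm: 10 log₁₀(8.73×10⁻¹⁹ / 10⁻³) = −150.6 dBm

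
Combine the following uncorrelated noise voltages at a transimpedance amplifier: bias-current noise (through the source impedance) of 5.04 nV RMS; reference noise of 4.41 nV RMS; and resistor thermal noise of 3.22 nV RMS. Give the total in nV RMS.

7.43 nV

Uncorrelated sources add in power (mean-square): V_tot = √(ΣV_i²)
V_tot = √[(5.04×10⁻⁹)² + (4.41×10⁻⁹)² + (3.22×10⁻⁹)²] = 7.43×10⁻⁹ V = 7.43 nV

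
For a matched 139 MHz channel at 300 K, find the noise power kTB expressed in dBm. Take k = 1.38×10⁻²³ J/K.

−92.4 dBm

P_n = kTB = 1.38×10⁻²³ × 300 × 1.39×10⁸ = 5.75×10⁻¹³ W
In dBm: 10 log₁₀(5.75×10⁻¹³ / 10⁻³) = −92.4 dBm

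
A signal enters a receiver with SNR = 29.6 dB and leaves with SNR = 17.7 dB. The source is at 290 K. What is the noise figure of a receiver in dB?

11.9 dB

NF (dB) = SNR_in(dB) − SNR_out(dB) when the source is at T₀
NF = 29.6 − 17.7 = 11.9 dB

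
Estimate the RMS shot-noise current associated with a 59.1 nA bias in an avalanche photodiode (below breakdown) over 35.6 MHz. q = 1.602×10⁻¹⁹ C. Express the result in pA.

I_n = √(2qI·B)
2qI·B = 2 × 1.602×10⁻¹⁹ × 5.91×10⁻⁸ × 3.56×10⁷ = 6.74×10⁻¹⁹ A²
I_n = √(6.74×10⁻¹⁹) = 8.21×10⁻¹⁰ A = 821 pA

821 pA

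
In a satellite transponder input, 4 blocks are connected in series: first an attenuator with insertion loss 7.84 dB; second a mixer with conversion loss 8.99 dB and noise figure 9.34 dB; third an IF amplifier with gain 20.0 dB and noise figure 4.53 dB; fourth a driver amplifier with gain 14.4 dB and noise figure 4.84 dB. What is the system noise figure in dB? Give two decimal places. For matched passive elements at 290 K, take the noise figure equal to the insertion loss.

Convert to linear (a loss of L dB is a gain of −L dB): F_i = 10^(NF_i/10), G_i = 10^(G_i,dB/10)
  Stage 1: F_1 = 10^(7.84/10) = 6.081, G_1 = 10^(−7.84/10) = 0.1644
  Stage 2: F_2 = 10^(9.34/10) = 8.590, G_2 = 10^(−8.99/10) = 0.1262
  Stage 3: F_3 = 10^(4.53/10) = 2.838, G_3 = 10^(20.0/10) = 100.0
  Stage 4: F_4 = 10^(4.84/10) = 3.048, G_4 = 10^(14.4/10) = 27.54
Friis cascade:
  F = 6.081 + (8.590 − 1)/0.1644 + (2.838 − 1)/0.02075 + (3.048 − 1)/2.075 = 141.8
NF = 10 log₁₀(141.8) = 21.52 dB

21.52 dB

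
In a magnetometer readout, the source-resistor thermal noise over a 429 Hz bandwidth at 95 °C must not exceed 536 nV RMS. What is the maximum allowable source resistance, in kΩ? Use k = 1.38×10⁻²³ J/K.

T = 95 °C + 273.15 = 368.15 K
Johnson–Nyquist: V_n = √(4kTRB) ⇒ R = V_n² / (4kTB)
4kTB = 4 × 1.38×10⁻²³ × 368.15 × 4.29×10² = 8.72×10⁻¹⁸
R = (5.36×10⁻⁷)² / 8.72×10⁻¹⁸ = 3.30×10⁴ Ω = 33.0 kΩ

33.0 kΩ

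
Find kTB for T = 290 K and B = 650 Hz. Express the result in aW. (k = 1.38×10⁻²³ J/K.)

2.60 aW

P_n = kTB = 1.38×10⁻²³ × 290 × 6.50×10² = 2.60×10⁻¹⁸ W = 2.60 aW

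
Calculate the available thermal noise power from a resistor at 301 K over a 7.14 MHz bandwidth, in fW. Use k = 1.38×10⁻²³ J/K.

29.7 fW

P_n = kTB = 1.38×10⁻²³ × 301 × 7.14×10⁶ = 2.97×10⁻¹⁴ W = 29.7 fW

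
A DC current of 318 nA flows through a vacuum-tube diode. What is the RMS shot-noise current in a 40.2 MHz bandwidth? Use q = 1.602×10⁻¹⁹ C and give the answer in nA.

2.02 nA

I_n = √(2qI·B)
2qI·B = 2 × 1.602×10⁻¹⁹ × 3.18×10⁻⁷ × 4.02×10⁷ = 4.10×10⁻¹⁸ A²
I_n = √(4.10×10⁻¹⁸) = 2.02×10⁻⁹ A = 2.02 nA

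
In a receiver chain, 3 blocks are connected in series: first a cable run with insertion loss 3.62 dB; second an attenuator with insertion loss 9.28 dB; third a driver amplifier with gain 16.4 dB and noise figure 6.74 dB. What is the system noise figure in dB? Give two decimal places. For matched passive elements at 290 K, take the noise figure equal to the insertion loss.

19.64 dB

Convert to linear (a loss of L dB is a gain of −L dB): F_i = 10^(NF_i/10), G_i = 10^(G_i,dB/10)
  Stage 1: F_1 = 10^(3.62/10) = 2.301, G_1 = 10^(−3.62/10) = 0.4345
  Stage 2: F_2 = 10^(9.28/10) = 8.472, G_2 = 10^(−9.28/10) = 0.1180
  Stage 3: F_3 = 10^(6.74/10) = 4.721, G_3 = 10^(16.4/10) = 43.65
Friis cascade:
  F = 2.301 + (8.472 − 1)/0.4345 + (4.721 − 1)/0.05129 = 92.04
NF = 10 log₁₀(92.04) = 19.64 dB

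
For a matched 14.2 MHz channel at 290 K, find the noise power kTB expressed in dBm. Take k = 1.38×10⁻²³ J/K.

P_n = kTB = 1.38×10⁻²³ × 290 × 1.42×10⁷ = 5.68×10⁻¹⁴ W
In dBm: 10 log₁₀(5.68×10⁻¹⁴ / 10⁻³) = −102.5 dBm

−102.5 dBm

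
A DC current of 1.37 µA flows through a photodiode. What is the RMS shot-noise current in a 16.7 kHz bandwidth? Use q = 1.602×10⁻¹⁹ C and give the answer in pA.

85.6 pA

I_n = √(2qI·B)
2qI·B = 2 × 1.602×10⁻¹⁹ × 1.37×10⁻⁶ × 1.67×10⁴ = 7.33×10⁻²¹ A²
I_n = √(7.33×10⁻²¹) = 8.56×10⁻¹¹ A = 85.6 pA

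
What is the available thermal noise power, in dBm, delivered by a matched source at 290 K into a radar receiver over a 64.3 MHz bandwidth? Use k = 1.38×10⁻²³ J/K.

P_n = kTB = 1.38×10⁻²³ × 290 × 6.43×10⁷ = 2.57×10⁻¹³ W
In dBm: 10 log₁₀(2.57×10⁻¹³ / 10⁻³) = −95.9 dBm

−95.9 dBm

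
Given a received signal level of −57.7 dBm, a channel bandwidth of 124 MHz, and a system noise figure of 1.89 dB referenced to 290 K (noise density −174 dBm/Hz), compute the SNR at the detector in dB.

Noise floor: N = −174 + 10 log₁₀(B) + NF
10 log₁₀(1.24×10⁸) = 80.93 dB
N = −174 + 80.93 + 1.89 = −91.18 dBm
SNR = P_sig − N = −57.7 − (−91.18) = 33.48 dB → 33.5 dB

33.5 dB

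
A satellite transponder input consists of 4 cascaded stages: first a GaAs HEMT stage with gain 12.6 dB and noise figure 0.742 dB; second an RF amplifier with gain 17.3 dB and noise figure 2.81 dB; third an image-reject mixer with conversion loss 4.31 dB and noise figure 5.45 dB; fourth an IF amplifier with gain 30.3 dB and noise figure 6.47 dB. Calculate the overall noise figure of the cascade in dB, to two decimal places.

0.96 dB

Convert to linear (a loss of L dB is a gain of −L dB): F_i = 10^(NF_i/10), G_i = 10^(G_i,dB/10)
  Stage 1: F_1 = 10^(0.742/10) = 1.186, G_1 = 10^(12.6/10) = 18.20
  Stage 2: F_2 = 10^(2.81/10) = 1.910, G_2 = 10^(17.3/10) = 53.70
  Stage 3: F_3 = 10^(5.45/10) = 3.508, G_3 = 10^(−4.31/10) = 0.3707
  Stage 4: F_4 = 10^(6.47/10) = 4.436, G_4 = 10^(30.3/10) = 1072
Friis cascade:
  F = 1.186 + (1.910 − 1)/18.20 + (3.508 − 1)/977.2 + (4.436 − 1)/362.2 = 1.248
NF = 10 log₁₀(1.248) = 0.96 dB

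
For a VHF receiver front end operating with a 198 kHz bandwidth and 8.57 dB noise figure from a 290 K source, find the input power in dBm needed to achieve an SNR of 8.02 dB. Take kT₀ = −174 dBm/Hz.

Sensitivity = −174 + 10 log₁₀(B) + NF + SNR_min
= −174 + 52.97 + 8.57 + 8.02
= −104.44 dBm → −104.4 dBm

−104.4 dBm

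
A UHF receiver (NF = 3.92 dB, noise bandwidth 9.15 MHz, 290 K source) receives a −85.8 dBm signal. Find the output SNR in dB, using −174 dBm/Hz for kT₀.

Noise floor: N = −174 + 10 log₁₀(B) + NF
10 log₁₀(9.15×10⁶) = 69.61 dB
N = −174 + 69.61 + 3.92 = −100.47 dBm
SNR = P_sig − N = −85.8 − (−100.47) = 14.67 dB → 14.7 dB

14.7 dB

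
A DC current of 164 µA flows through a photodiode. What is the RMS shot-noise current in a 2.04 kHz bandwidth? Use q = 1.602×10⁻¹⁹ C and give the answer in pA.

I_n = √(2qI·B)
2qI·B = 2 × 1.602×10⁻¹⁹ × 1.64×10⁻⁴ × 2.04×10³ = 1.07×10⁻¹⁹ A²
I_n = √(1.07×10⁻¹⁹) = 3.27×10⁻¹⁰ A = 327 pA

327 pA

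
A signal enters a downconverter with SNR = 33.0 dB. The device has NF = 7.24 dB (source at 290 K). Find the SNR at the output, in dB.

By definition F = SNR_in/SNR_out, so in dB: SNR_out = SNR_in − NF
SNR_out = 33.0 − 7.24 = 25.76 dB

25.76 dB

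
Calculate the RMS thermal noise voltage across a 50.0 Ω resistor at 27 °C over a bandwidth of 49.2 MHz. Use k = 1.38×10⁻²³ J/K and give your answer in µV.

6.38 µV

T = 27 °C + 273.15 = 300.15 K
V_n = √(4kTRB)
4kTRB = 4 × 1.38×10⁻²³ × 300.15 × 5.00×10¹ × 4.92×10⁷ = 4.08×10⁻¹¹ V²
V_n = √(4.08×10⁻¹¹) = 6.38×10⁻⁶ V = 6.38 µV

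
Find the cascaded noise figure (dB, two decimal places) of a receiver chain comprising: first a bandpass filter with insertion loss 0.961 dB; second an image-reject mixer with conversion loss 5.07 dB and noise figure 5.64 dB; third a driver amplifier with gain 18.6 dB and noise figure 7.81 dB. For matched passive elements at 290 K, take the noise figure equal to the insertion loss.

Convert to linear (a loss of L dB is a gain of −L dB): F_i = 10^(NF_i/10), G_i = 10^(G_i,dB/10)
  Stage 1: F_1 = 10^(0.961/10) = 1.248, G_1 = 10^(−0.961/10) = 0.8015
  Stage 2: F_2 = 10^(5.64/10) = 3.664, G_2 = 10^(−5.07/10) = 0.3112
  Stage 3: F_3 = 10^(7.81/10) = 6.039, G_3 = 10^(18.6/10) = 72.44
Friis cascade:
  F = 1.248 + (3.664 − 1)/0.8015 + (6.039 − 1)/0.2494 = 24.78
NF = 10 log₁₀(24.78) = 13.94 dB

13.94 dB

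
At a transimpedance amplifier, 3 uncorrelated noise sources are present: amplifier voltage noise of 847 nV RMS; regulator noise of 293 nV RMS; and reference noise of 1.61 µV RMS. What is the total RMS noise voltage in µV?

Uncorrelated sources add in power (mean-square): V_tot = √(ΣV_i²)
V_tot = √[(8.47×10⁻⁷)² + (2.93×10⁻⁷)² + (1.61×10⁻⁶)²] = 1.84×10⁻⁶ V = 1.84 µV

1.84 µV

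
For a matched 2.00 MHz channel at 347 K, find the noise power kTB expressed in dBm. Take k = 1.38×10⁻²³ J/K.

−110.2 dBm

P_n = kTB = 1.38×10⁻²³ × 347 × 2.00×10⁶ = 9.58×10⁻¹⁵ W
In dBm: 10 log₁₀(9.58×10⁻¹⁵ / 10⁻³) = −110.2 dBm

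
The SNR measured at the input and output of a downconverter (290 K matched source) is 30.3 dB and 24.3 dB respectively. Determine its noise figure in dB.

6.0 dB

NF (dB) = SNR_in(dB) − SNR_out(dB) when the source is at T₀
NF = 30.3 − 24.3 = 6.0 dB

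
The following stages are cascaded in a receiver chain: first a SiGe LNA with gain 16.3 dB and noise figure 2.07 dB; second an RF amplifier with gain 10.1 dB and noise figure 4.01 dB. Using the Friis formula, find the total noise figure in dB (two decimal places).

2.16 dB

Convert to linear (a loss of L dB is a gain of −L dB): F_i = 10^(NF_i/10), G_i = 10^(G_i,dB/10)
  Stage 1: F_1 = 10^(2.07/10) = 1.611, G_1 = 10^(16.3/10) = 42.66
  Stage 2: F_2 = 10^(4.01/10) = 2.518, G_2 = 10^(10.1/10) = 10.23
Friis cascade:
  F = 1.611 + (2.518 − 1)/42.66 = 1.646
NF = 10 log₁₀(1.646) = 2.16 dB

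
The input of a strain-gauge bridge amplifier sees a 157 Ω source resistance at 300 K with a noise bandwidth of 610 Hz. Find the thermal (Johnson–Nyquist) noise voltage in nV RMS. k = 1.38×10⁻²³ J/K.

39.8 nV

V_n = √(4kTRB)
4kTRB = 4 × 1.38×10⁻²³ × 300 × 1.57×10² × 6.10×10² = 1.59×10⁻¹⁵ V²
V_n = √(1.59×10⁻¹⁵) = 3.98×10⁻⁸ V = 39.8 nV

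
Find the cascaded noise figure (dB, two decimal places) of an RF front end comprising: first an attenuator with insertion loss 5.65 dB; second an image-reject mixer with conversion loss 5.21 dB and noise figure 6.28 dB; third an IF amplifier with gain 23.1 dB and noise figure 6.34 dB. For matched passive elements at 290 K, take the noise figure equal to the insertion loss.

Convert to linear (a loss of L dB is a gain of −L dB): F_i = 10^(NF_i/10), G_i = 10^(G_i,dB/10)
  Stage 1: F_1 = 10^(5.65/10) = 3.673, G_1 = 10^(−5.65/10) = 0.2723
  Stage 2: F_2 = 10^(6.28/10) = 4.246, G_2 = 10^(−5.21/10) = 0.3013
  Stage 3: F_3 = 10^(6.34/10) = 4.305, G_3 = 10^(23.1/10) = 204.2
Friis cascade:
  F = 3.673 + (4.246 − 1)/0.2723 + (4.305 − 1)/0.08204 = 55.89
NF = 10 log₁₀(55.89) = 17.47 dB

17.47 dB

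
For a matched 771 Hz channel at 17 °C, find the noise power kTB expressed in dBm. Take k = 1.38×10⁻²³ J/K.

T = 17 °C + 273.15 = 290.15 K
P_n = kTB = 1.38×10⁻²³ × 290.15 × 7.71×10² = 3.09×10⁻¹⁸ W
In dBm: 10 log₁₀(3.09×10⁻¹⁸ / 10⁻³) = −145.1 dBm

−145.1 dBm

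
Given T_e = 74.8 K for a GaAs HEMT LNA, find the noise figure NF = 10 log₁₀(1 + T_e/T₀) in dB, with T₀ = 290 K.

0.997 dB

F = 1 + T_e/T₀ = 1 + 74.8/290 = 1.25793
NF = 10 log₁₀(1.25793) = 0.997 dB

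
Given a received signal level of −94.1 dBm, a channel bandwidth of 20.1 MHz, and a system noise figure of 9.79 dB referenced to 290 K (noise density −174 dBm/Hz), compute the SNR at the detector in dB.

Noise floor: N = −174 + 10 log₁₀(B) + NF
10 log₁₀(2.01×10⁷) = 73.03 dB
N = −174 + 73.03 + 9.79 = −91.18 dBm
SNR = P_sig − N = −94.1 − (−91.18) = −2.92 dB → −2.9 dB

−2.9 dB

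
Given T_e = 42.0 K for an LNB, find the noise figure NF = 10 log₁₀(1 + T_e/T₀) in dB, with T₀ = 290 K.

0.587 dB

F = 1 + T_e/T₀ = 1 + 42.0/290 = 1.14483
NF = 10 log₁₀(1.14483) = 0.587 dB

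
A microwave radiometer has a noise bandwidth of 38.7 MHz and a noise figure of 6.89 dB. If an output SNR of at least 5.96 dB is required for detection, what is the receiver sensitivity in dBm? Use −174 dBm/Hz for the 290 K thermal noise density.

−85.3 dBm

Sensitivity = −174 + 10 log₁₀(B) + NF + SNR_min
= −174 + 75.88 + 6.89 + 5.96
= −85.27 dBm → −85.3 dBm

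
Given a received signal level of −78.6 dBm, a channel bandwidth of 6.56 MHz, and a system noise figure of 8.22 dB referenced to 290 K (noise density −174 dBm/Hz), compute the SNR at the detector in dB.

19.0 dB

Noise floor: N = −174 + 10 log₁₀(B) + NF
10 log₁₀(6.56×10⁶) = 68.17 dB
N = −174 + 68.17 + 8.22 = −97.61 dBm
SNR = P_sig − N = −78.6 − (−97.61) = 19.01 dB → 19.0 dB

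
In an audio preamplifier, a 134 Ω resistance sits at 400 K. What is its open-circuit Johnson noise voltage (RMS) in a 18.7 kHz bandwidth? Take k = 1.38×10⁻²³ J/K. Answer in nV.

V_n = √(4kTRB)
4kTRB = 4 × 1.38×10⁻²³ × 400 × 1.34×10² × 1.87×10⁴ = 5.53×10⁻¹⁴ V²
V_n = √(5.53×10⁻¹⁴) = 2.35×10⁻⁷ V = 235 nV

235 nV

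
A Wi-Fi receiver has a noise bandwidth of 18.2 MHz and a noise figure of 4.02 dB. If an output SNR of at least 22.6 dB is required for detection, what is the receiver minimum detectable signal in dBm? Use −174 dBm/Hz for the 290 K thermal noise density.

Sensitivity = −174 + 10 log₁₀(B) + NF + SNR_min
= −174 + 72.6 + 4.02 + 22.6
= −74.78 dBm → −74.8 dBm

−74.8 dBm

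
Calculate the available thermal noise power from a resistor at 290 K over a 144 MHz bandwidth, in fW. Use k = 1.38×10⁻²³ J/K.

576 fW

P_n = kTB = 1.38×10⁻²³ × 290 × 1.44×10⁸ = 5.76×10⁻¹³ W = 576 fW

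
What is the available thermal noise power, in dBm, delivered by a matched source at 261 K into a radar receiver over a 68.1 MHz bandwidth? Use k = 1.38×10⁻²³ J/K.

−96.1 dBm

P_n = kTB = 1.38×10⁻²³ × 261 × 6.81×10⁷ = 2.45×10⁻¹³ W
In dBm: 10 log₁₀(2.45×10⁻¹³ / 10⁻³) = −96.1 dBm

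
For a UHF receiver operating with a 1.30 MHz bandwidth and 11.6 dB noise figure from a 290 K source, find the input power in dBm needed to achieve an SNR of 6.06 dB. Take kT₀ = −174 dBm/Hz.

−95.2 dBm

Sensitivity = −174 + 10 log₁₀(B) + NF + SNR_min
= −174 + 61.14 + 11.6 + 6.06
= −95.20 dBm → −95.2 dBm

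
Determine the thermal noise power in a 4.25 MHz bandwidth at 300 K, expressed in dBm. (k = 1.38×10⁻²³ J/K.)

P_n = kTB = 1.38×10⁻²³ × 300 × 4.25×10⁶ = 1.76×10⁻¹⁴ W
In dBm: 10 log₁₀(1.76×10⁻¹⁴ / 10⁻³) = −107.5 dBm

−107.5 dBm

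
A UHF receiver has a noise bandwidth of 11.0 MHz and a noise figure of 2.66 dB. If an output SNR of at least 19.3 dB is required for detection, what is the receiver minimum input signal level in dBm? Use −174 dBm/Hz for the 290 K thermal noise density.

Sensitivity = −174 + 10 log₁₀(B) + NF + SNR_min
= −174 + 70.41 + 2.66 + 19.3
= −81.63 dBm → −81.6 dBm

−81.6 dBm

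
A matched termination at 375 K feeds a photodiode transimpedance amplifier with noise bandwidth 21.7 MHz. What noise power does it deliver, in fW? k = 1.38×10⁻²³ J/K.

P_n = kTB = 1.38×10⁻²³ × 375 × 2.17×10⁷ = 1.12×10⁻¹³ W = 112 fW

112 fW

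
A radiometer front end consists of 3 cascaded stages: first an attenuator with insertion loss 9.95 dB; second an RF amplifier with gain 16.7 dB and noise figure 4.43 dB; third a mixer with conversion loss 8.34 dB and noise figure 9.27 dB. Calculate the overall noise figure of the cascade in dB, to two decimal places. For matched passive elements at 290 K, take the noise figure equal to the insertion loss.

14.62 dB

Convert to linear (a loss of L dB is a gain of −L dB): F_i = 10^(NF_i/10), G_i = 10^(G_i,dB/10)
  Stage 1: F_1 = 10^(9.95/10) = 9.886, G_1 = 10^(−9.95/10) = 0.1012
  Stage 2: F_2 = 10^(4.43/10) = 2.773, G_2 = 10^(16.7/10) = 46.77
  Stage 3: F_3 = 10^(9.27/10) = 8.453, G_3 = 10^(−8.34/10) = 0.1466
Friis cascade:
  F = 9.886 + (2.773 − 1)/0.1012 + (8.453 − 1)/4.732 = 28.99
NF = 10 log₁₀(28.99) = 14.62 dB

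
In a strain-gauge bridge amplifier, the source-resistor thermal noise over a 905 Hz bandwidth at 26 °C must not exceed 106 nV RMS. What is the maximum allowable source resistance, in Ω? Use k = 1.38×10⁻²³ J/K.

752 Ω

T = 26 °C + 273.15 = 299.15 K
Johnson–Nyquist: V_n = √(4kTRB) ⇒ R = V_n² / (4kTB)
4kTB = 4 × 1.38×10⁻²³ × 299.15 × 9.05×10² = 1.49×10⁻¹⁷
R = (1.06×10⁻⁷)² / 1.49×10⁻¹⁷ = 7.52×10² Ω = 752 Ω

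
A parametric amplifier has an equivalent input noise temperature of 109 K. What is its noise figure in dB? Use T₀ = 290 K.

F = 1 + T_e/T₀ = 1 + 109/290 = 1.37586
NF = 10 log₁₀(1.37586) = 1.39 dB

1.39 dB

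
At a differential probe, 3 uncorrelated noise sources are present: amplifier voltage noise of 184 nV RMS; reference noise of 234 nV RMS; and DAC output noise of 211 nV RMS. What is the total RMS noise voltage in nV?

365 nV

Uncorrelated sources add in power (mean-square): V_tot = √(ΣV_i²)
V_tot = √[(1.84×10⁻⁷)² + (2.34×10⁻⁷)² + (2.11×10⁻⁷)²] = 3.65×10⁻⁷ V = 365 nV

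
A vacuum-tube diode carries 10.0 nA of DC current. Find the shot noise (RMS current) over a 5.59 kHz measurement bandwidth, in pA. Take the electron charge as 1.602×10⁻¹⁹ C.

4.23 pA

I_n = √(2qI·B)
2qI·B = 2 × 1.602×10⁻¹⁹ × 1.00×10⁻⁸ × 5.59×10³ = 1.79×10⁻²³ A²
I_n = √(1.79×10⁻²³) = 4.23×10⁻¹² A = 4.23 pA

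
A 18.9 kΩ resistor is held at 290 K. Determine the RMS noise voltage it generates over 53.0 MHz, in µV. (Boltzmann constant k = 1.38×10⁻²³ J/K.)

V_n = √(4kTRB)
4kTRB = 4 × 1.38×10⁻²³ × 290 × 1.89×10⁴ × 5.30×10⁷ = 1.60×10⁻⁸ V²
V_n = √(1.60×10⁻⁸) = 1.27×10⁻⁴ V = 127 µV

127 µV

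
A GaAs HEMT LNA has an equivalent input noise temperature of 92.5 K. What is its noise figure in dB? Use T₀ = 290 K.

1.20 dB

F = 1 + T_e/T₀ = 1 + 92.5/290 = 1.31897
NF = 10 log₁₀(1.31897) = 1.20 dB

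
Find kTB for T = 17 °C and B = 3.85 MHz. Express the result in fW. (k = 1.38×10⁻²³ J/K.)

T = 17 °C + 273.15 = 290.15 K
P_n = kTB = 1.38×10⁻²³ × 290.15 × 3.85×10⁶ = 1.54×10⁻¹⁴ W = 15.4 fW

15.4 fW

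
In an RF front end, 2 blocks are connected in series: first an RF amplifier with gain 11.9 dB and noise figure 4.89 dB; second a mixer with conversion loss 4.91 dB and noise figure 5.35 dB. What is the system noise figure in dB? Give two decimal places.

5.11 dB

Convert to linear (a loss of L dB is a gain of −L dB): F_i = 10^(NF_i/10), G_i = 10^(G_i,dB/10)
  Stage 1: F_1 = 10^(4.89/10) = 3.083, G_1 = 10^(11.9/10) = 15.49
  Stage 2: F_2 = 10^(5.35/10) = 3.428, G_2 = 10^(−4.91/10) = 0.3228
Friis cascade:
  F = 3.083 + (3.428 − 1)/15.49 = 3.240
NF = 10 log₁₀(3.240) = 5.11 dB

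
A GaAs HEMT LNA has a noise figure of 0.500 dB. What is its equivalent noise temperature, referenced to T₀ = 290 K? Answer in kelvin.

35.4 K

F = 10^(0.500/10) = 1.12202
T_e = (F − 1)·T₀ = (1.12202 − 1) × 290 = 35.4 K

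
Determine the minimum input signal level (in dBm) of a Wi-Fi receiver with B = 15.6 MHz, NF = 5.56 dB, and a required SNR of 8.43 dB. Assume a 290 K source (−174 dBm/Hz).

Sensitivity = −174 + 10 log₁₀(B) + NF + SNR_min
= −174 + 71.93 + 5.56 + 8.43
= −88.08 dBm → −88.1 dBm

−88.1 dBm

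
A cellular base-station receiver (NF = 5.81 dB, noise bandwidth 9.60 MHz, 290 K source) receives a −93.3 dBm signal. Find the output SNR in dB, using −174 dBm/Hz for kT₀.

5.1 dB

Noise floor: N = −174 + 10 log₁₀(B) + NF
10 log₁₀(9.60×10⁶) = 69.82 dB
N = −174 + 69.82 + 5.81 = −98.37 dBm
SNR = P_sig − N = −93.3 − (−98.37) = 5.07 dB → 5.1 dB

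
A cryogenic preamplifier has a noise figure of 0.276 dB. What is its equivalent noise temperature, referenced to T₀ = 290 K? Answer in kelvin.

F = 10^(0.276/10) = 1.06561
T_e = (F − 1)·T₀ = (1.06561 − 1) × 290 = 19.0 K

19.0 K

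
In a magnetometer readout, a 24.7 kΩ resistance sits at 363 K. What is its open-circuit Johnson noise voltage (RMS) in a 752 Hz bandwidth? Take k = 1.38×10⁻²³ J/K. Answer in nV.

V_n = √(4kTRB)
4kTRB = 4 × 1.38×10⁻²³ × 363 × 2.47×10⁴ × 7.52×10² = 3.72×10⁻¹³ V²
V_n = √(3.72×10⁻¹³) = 6.10×10⁻⁷ V = 610 nV

610 nV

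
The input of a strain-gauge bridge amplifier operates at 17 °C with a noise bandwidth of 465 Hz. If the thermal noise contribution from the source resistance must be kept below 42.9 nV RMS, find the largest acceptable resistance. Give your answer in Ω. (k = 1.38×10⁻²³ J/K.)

247 Ω

T = 17 °C + 273.15 = 290.15 K
Johnson–Nyquist: V_n = √(4kTRB) ⇒ R = V_n² / (4kTB)
4kTB = 4 × 1.38×10⁻²³ × 290.15 × 4.65×10² = 7.45×10⁻¹⁸
R = (4.29×10⁻⁸)² / 7.45×10⁻¹⁸ = 2.47×10² Ω = 247 Ω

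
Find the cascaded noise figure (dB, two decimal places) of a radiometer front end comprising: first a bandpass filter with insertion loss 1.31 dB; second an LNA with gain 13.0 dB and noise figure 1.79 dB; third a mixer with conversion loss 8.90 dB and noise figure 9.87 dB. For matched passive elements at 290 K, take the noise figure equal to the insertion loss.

Convert to linear (a loss of L dB is a gain of −L dB): F_i = 10^(NF_i/10), G_i = 10^(G_i,dB/10)
  Stage 1: F_1 = 10^(1.31/10) = 1.352, G_1 = 10^(−1.31/10) = 0.7396
  Stage 2: F_2 = 10^(1.79/10) = 1.510, G_2 = 10^(13.0/10) = 19.95
  Stage 3: F_3 = 10^(9.87/10) = 9.705, G_3 = 10^(−8.90/10) = 0.1288
Friis cascade:
  F = 1.352 + (1.510 − 1)/0.7396 + (9.705 − 1)/14.76 = 2.632
NF = 10 log₁₀(2.632) = 4.20 dB

4.20 dB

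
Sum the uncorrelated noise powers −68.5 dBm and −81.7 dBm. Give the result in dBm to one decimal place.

Convert to linear, add, convert back:
P₁ = 1.41×10⁻¹⁰ W, P₂ = 6.76×10⁻¹² W
P_tot = 1.48×10⁻¹⁰ W → 10 log₁₀(P_tot / 10⁻³) = −68.3 dBm

−68.3 dBm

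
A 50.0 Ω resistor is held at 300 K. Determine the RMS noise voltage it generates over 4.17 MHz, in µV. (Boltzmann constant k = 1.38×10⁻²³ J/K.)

1.86 µV

V_n = √(4kTRB)
4kTRB = 4 × 1.38×10⁻²³ × 300 × 5.00×10¹ × 4.17×10⁶ = 3.45×10⁻¹² V²
V_n = √(3.45×10⁻¹²) = 1.86×10⁻⁶ V = 1.86 µV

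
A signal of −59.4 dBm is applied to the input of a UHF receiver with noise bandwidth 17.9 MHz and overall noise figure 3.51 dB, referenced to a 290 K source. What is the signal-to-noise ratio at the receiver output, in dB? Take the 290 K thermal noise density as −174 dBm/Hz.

38.6 dB

Noise floor: N = −174 + 10 log₁₀(B) + NF
10 log₁₀(1.79×10⁷) = 72.53 dB
N = −174 + 72.53 + 3.51 = −97.96 dBm
SNR = P_sig − N = −59.4 − (−97.96) = 38.56 dB → 38.6 dB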